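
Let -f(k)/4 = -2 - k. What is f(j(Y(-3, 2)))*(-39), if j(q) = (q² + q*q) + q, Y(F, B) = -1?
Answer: -468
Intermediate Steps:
j(q) = q + 2*q² (j(q) = (q² + q²) + q = 2*q² + q = q + 2*q²)
f(k) = 8 + 4*k (f(k) = -4*(-2 - k) = 8 + 4*k)
f(j(Y(-3, 2)))*(-39) = (8 + 4*(-(1 + 2*(-1))))*(-39) = (8 + 4*(-(1 - 2)))*(-39) = (8 + 4*(-1*(-1)))*(-39) = (8 + 4*1)*(-39) = (8 + 4)*(-39) = 12*(-39) = -468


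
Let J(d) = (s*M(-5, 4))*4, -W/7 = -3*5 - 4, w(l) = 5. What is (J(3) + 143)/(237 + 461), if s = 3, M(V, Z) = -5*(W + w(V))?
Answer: -8137/698 ≈ -11.658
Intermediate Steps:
W = 133 (W = -7*(-3*5 - 4) = -7*(-15 - 4) = -7*(-19) = 133)
M(V, Z) = -690 (M(V, Z) = -5*(133 + 5) = -5*138 = -690)
J(d) = -8280 (J(d) = (3*(-690))*4 = -2070*4 = -8280)
(J(3) + 143)/(237 + 461) = (-8280 + 143)/(237 + 461) = -8137/698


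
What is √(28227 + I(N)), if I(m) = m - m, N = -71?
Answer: 97*√3 ≈ 168.01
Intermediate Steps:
I(m) = 0
√(28227 + I(N)) = √(28227 + 0) = √28227 = 97*√3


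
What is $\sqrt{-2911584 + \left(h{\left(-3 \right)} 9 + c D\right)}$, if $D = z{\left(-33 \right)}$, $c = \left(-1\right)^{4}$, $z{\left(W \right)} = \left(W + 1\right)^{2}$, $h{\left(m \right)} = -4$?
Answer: $2 i \sqrt{727649} \approx 1706.0 i$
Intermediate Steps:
$z{\left(W \right)} = \left(1 + W\right)^{2}$
$c = 1$
$D = 1024$ ($D = \left(1 - 33\right)^{2} = \left(-32\right)^{2} = 1024$)
$\sqrt{-2911584 + \left(h{\left(-3 \right)} 9 + c D\right)} = \sqrt{-2911584 + \left(\left(-4\right) 9 + 1 \cdot 1024\right)} = \sqrt{-2911584 + \left(-36 + 1024\right)} = \sqrt{-2911584 + 988} = \sqrt{-2910596} = 2 i \sqrt{727649}$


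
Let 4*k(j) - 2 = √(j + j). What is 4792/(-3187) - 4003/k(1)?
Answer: -51035036/3187 + 8006*√2 ≈ -4691.3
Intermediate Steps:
k(j) = ½ + √2*√j/4 (k(j) = ½ + √(j + j)/4 = ½ + √(2*j)/4 = ½ + (√2*√j)/4 = ½ + √2*√j/4)
4792/(-3187) - 4003/k(1) = 4792/(-3187) - 4003/(½ + √2*√1/4) = 4792*(-1/3187) - 4003/(½ + (¼)*√2*1) = -4792/3187 - 4003/(½ + √2/4)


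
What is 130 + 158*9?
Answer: 1552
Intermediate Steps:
130 + 158*9 = 130 + 1422 = 1552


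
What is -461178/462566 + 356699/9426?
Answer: 80324882903/2180073558 ≈ 36.845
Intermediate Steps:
-461178/462566 + 356699/9426 = -461178*1/462566 + 356699*(1/9426) = -230589/231283 + 356699/9426 = 80324882903/2180073558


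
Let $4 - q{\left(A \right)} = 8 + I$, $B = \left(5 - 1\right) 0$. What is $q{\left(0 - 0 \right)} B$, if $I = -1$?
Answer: $0$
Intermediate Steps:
$B = 0$ ($B = 4 \cdot 0 = 0$)
$q{\left(A \right)} = -3$ ($q{\left(A \right)} = 4 - \left(8 - 1\right) = 4 - 7 = -3$)
$q{\left(0 - 0 \right)} B = \left(-3\right) 0 = 0$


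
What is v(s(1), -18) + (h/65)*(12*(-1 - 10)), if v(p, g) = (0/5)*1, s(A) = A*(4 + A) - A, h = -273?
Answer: 2772/5 ≈ 554.40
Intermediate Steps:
s(A) = -A + A*(4 + A)
v(p, g) = 0 (v(p, g) = (0*(1/5))*1 = 0*1 = 0)
v(s(1), -18) + (h/65)*(12*(-1 - 10)) = 0 + (-273/65)*(12*(-1 - 10)) = 0 + (-273*1/65)*(12*(-11)) = 0 - 21/5*(-132) = 0 + 2772/5 = 2772/5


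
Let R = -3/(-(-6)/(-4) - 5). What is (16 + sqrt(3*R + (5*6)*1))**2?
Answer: 3736/13 + 64*sqrt(1326)/13 ≈ 466.65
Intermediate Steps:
R = 6/13 (R = -3/(-(-6)*(-1)/4 - 5) = -3/(-3*1/2 - 5) = -3/(-3/2 - 5) = -3/(-13/2) = -3*(-2/13) = 6/13 ≈ 0.46154)
(16 + sqrt(3*R + (5*6)*1))**2 = (16 + sqrt(3*(6/13) + (5*6)*1))**2 = (16 + sqrt(18/13 + 30*1))**2 = (16 + sqrt(18/13 + 30))**2 = (16 + sqrt(408/13))**2 = (16 + 2*sqrt(1326)/13)**2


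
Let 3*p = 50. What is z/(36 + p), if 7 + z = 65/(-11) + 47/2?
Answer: 699/3476 ≈ 0.20109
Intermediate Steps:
p = 50/3 (p = (⅓)*50 = 50/3 ≈ 16.667)
z = 233/22 (z = -7 + (65/(-11) + 47/2) = -7 + (65*(-1/11) + 47*(½)) = -7 + (-65/11 + 47/2) = -7 + 387/22 = 233/22 ≈ 10.591)
z/(36 + p) = 233/(22*(36 + 50/3)) = 233/(22*(158/3)) = (233/22)*(3/158) = 699/3476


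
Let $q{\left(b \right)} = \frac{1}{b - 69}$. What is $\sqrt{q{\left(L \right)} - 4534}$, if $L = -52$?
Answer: $\frac{i \sqrt{548615}}{11} \approx 67.335 i$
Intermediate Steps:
$q{\left(b \right)} = \frac{1}{-69 + b}$
$\sqrt{q{\left(L \right)} - 4534} = \sqrt{\frac{1}{-69 - 52} - 4534} = \sqrt{\frac{1}{-121} - 4534} = \sqrt{- \frac{1}{121} - 4534} = \sqrt{- \frac{548615}{121}} = \frac{i \sqrt{548615}}{11}$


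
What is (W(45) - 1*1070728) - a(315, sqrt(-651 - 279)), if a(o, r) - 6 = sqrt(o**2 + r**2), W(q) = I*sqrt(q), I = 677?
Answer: -1070734 - sqrt(98295) + 2031*sqrt(5) ≈ -1.0665e+6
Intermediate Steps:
W(q) = 677*sqrt(q)
a(o, r) = 6 + sqrt(o**2 + r**2)
(W(45) - 1*1070728) - a(315, sqrt(-651 - 279)) = (677*sqrt(45) - 1*1070728) - (6 + sqrt(315**2 + (sqrt(-651 - 279))**2)) = (677*(3*sqrt(5)) - 1070728) - (6 + sqrt(99225 + (sqrt(-930))**2)) = (2031*sqrt(5) - 1070728) - (6 + sqrt(99225 + (I*sqrt(930))**2)) = (-1070728 + 2031*sqrt(5)) - (6 + sqrt(99225 - 930)) = (-1070728 + 2031*sqrt(5)) - (6 + sqrt(98295)) = (-1070728 + 2031*sqrt(5)) + (-6 - sqrt(98295)) = -1070734 - sqrt(98295) + 2031*sqrt(5)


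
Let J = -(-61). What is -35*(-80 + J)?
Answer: 665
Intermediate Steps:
J = 61 (J = -61*(-1) = 61)
-35*(-80 + J) = -35*(-80 + 61) = -35*(-19) = 665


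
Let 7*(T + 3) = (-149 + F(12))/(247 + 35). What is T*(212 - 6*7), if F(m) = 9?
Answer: -73610/141 ≈ -522.06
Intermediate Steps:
T = -433/141 (T = -3 + ((-149 + 9)/(247 + 35))/7 = -3 + (-140/282)/7 = -3 + (-140*1/282)/7 = -3 + (1/7)*(-70/141) = -3 - 10/141 = -433/141 ≈ -3.0709)
T*(212 - 6*7) = -433*(212 - 6*7)/141 = -433*(212 - 42)/141 = -433/141*170 = -73610/141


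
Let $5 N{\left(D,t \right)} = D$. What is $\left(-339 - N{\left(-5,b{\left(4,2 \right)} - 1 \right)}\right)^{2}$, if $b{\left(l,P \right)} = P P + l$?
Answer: $114244$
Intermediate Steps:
$b{\left(l,P \right)} = l + P^{2}$ ($b{\left(l,P \right)} = P^{2} + l = l + P^{2}$)
$N{\left(D,t \right)} = \frac{D}{5}$
$\left(-339 - N{\left(-5,b{\left(4,2 \right)} - 1 \right)}\right)^{2} = \left(-339 - \frac{1}{5} \left(-5\right)\right)^{2} = \left(-339 - -1\right)^{2} = \left(-339 + 1\right)^{2} = \left(-338\right)^{2} = 114244$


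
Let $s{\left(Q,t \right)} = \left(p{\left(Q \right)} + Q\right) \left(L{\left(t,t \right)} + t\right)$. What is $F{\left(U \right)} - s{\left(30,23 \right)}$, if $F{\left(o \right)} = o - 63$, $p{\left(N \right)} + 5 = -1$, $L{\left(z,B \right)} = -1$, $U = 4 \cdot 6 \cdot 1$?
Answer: $-567$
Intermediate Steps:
$U = 24$ ($U = 24 \cdot 1 = 24$)
$p{\left(N \right)} = -6$ ($p{\left(N \right)} = -5 - 1 = -6$)
$s{\left(Q,t \right)} = \left(-1 + t\right) \left(-6 + Q\right)$ ($s{\left(Q,t \right)} = \left(-6 + Q\right) \left(-1 + t\right) = \left(-1 + t\right) \left(-6 + Q\right)$)
$F{\left(o \right)} = -63 + o$
$F{\left(U \right)} - s{\left(30,23 \right)} = \left(-63 + 24\right) - \left(6 - 30 - 138 + 30 \cdot 23\right) = -39 - \left(6 - 30 - 138 + 690\right) = -39 - 528 = -567$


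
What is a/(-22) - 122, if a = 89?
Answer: -2773/22 ≈ -126.05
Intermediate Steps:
a/(-22) - 122 = 89/(-22) - 122 = -1/22*89 - 122 = -89/22 - 122 = -2773/22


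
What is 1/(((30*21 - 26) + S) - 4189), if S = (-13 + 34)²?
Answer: -1/3144 ≈ -0.00031807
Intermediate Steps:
S = 441 (S = 21² = 441)
1/(((30*21 - 26) + S) - 4189) = 1/(((30*21 - 26) + 441) - 4189) = 1/(((630 - 26) + 441) - 4189) = 1/((604 + 441) - 4189) = 1/(1045 - 4189) = 1/(-3144) = -1/3144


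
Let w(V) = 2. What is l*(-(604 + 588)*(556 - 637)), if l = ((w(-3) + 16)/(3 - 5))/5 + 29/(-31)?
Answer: -40938048/155 ≈ -2.6412e+5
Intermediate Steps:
l = -424/155 (l = ((2 + 16)/(3 - 5))/5 + 29/(-31) = (18/(-2))*(⅕) + 29*(-1/31) = (18*(-½))*(⅕) - 29/31 = -9*⅕ - 29/31 = -9/5 - 29/31 = -424/155 ≈ -2.7355)
l*(-(604 + 588)*(556 - 637)) = -(-424)*(604 + 588)*(556 - 637)/155 = -(-424)*1192*(-81)/155 = -(-424)*(-96552)/155 = -424/155*96552 = -40938048/155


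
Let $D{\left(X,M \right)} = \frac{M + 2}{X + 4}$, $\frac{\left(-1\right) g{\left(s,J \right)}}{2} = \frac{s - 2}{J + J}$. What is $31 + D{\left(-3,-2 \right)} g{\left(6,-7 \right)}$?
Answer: $31$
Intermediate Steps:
$g{\left(s,J \right)} = - \frac{-2 + s}{J}$ ($g{\left(s,J \right)} = - 2 \frac{s - 2}{J + J} = - 2 \frac{-2 + s}{2 J} = - \frac{-2 + s}{J}$)
$D{\left(X,M \right)} = \frac{2 + M}{4 + X}$
$31 + D{\left(-3,-2 \right)} g{\left(6,-7 \right)} = 31 + \frac{2 - 2}{4 - 3} \frac{2 - 6}{-7} = 31 + 1^{-1} \cdot 0 \left(- \frac{2 - 6}{7}\right) = 31 + 1 \cdot 0 \left(\left(- \frac{1}{7}\right) \left(-4\right)\right) = 31 + 0 \cdot \frac{4}{7} = 31 + 0 = 31$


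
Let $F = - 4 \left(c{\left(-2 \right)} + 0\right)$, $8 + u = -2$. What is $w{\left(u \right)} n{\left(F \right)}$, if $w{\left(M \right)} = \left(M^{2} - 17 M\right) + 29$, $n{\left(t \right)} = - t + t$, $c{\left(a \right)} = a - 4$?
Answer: $0$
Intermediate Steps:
$c{\left(a \right)} = -4 + a$ ($c{\left(a \right)} = a - 4 = -4 + a$)
$u = -10$ ($u = -8 - 2 = -10$)
$F = 24$ ($F = - 4 \left(\left(-4 - 2\right) + 0\right) = - 4 \left(-6 + 0\right) = \left(-4\right) \left(-6\right) = 24$)
$n{\left(t \right)} = 0$
$w{\left(M \right)} = 29 + M^{2} - 17 M$
$w{\left(u \right)} n{\left(F \right)} = \left(29 + \left(-10\right)^{2} - -170\right) 0 = \left(29 + 100 + 170\right) 0 = 299 \cdot 0 = 0$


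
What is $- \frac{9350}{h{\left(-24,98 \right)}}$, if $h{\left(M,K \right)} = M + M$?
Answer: $\frac{4675}{24} \approx 194.79$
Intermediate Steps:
$h{\left(M,K \right)} = 2 M$
$- \frac{9350}{h{\left(-24,98 \right)}} = - \frac{9350}{2 \left(-24\right)} = - \frac{9350}{-48} = \left(-9350\right) \left(- \frac{1}{48}\right) = \frac{4675}{24}$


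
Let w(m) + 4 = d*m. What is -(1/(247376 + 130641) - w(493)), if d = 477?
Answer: 88893343668/378017 ≈ 2.3516e+5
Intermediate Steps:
w(m) = -4 + 477*m
-(1/(247376 + 130641) - w(493)) = -(1/(247376 + 130641) - (-4 + 477*493)) = -(1/378017 - (-4 + 235161)) = -(1/378017 - 1*235157) = -(1/378017 - 235157) = -1*(-88893343668/378017) = 88893343668/378017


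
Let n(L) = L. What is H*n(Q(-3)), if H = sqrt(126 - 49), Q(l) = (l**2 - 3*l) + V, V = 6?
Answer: 24*sqrt(77) ≈ 210.60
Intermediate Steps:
Q(l) = 6 + l**2 - 3*l (Q(l) = (l**2 - 3*l) + 6 = 6 + l**2 - 3*l)
H = sqrt(77) ≈ 8.7750
H*n(Q(-3)) = sqrt(77)*(6 + (-3)**2 - 3*(-3)) = sqrt(77)*(6 + 9 + 9) = sqrt(77)*24 = 24*sqrt(77)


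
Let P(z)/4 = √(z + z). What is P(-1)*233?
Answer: 932*I*√2 ≈ 1318.0*I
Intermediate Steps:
P(z) = 4*√2*√z (P(z) = 4*√(z + z) = 4*√(2*z) = 4*(√2*√z) = 4*√2*√z)
P(-1)*233 = (4*√2*√(-1))*233 = (4*√2*I)*233 = (4*I*√2)*233 = 932*I*√2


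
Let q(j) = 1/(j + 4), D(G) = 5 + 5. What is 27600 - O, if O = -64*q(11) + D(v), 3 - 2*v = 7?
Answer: 413914/15 ≈ 27594.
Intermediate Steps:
v = -2 (v = 3/2 - 1/2*7 = 3/2 - 7/2 = -2)
D(G) = 10
q(j) = 1/(4 + j)
O = 86/15 (O = -64/(4 + 11) + 10 = -64/15 + 10 = 86/15 ≈ 5.7333)
27600 - O = 27600 - 1*86/15 = 27600 - 86/15 = 413914/15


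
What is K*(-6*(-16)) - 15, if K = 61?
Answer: 5841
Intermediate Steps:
K*(-6*(-16)) - 15 = 61*(-6*(-16)) - 15 = 61*96 - 15 = 5856 - 15 = 5841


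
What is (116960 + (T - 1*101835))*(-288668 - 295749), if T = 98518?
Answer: -66414901131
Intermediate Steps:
(116960 + (T - 1*101835))*(-288668 - 295749) = (116960 + (98518 - 1*101835))*(-288668 - 295749) = (116960 + (98518 - 101835))*(-584417) = (116960 - 3317)*(-584417) = 113643*(-584417) = -66414901131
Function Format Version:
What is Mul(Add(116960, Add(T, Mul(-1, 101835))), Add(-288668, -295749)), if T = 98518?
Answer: -66414901131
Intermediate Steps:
Mul(Add(116960, Add(T, Mul(-1, 101835))), Add(-288668, -295749)) = Mul(Add(116960, Add(98518, Mul(-1, 101835))), Add(-288668, -295749)) = Mul(Add(116960, Add(98518, -101835)), -584417) = Mul(Add(116960, -3317), -584417) = Mul(113643, -584417) = -66414901131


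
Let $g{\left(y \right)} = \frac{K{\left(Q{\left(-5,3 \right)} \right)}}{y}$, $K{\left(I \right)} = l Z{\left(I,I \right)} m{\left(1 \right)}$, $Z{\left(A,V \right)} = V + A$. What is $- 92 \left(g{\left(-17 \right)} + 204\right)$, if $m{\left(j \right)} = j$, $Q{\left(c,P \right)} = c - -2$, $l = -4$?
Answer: $- \frac{316848}{17} \approx -18638.0$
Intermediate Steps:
$Q{\left(c,P \right)} = 2 + c$ ($Q{\left(c,P \right)} = c + 2 = 2 + c$)
$Z{\left(A,V \right)} = A + V$
$K{\left(I \right)} = - 8 I$ ($K{\left(I \right)} = - 4 \left(I + I\right) 1 = - 4 \cdot 2 I 1 = - 8 I 1 = - 8 I$)
$g{\left(y \right)} = \frac{24}{y}$ ($g{\left(y \right)} = \frac{\left(-8\right) \left(2 - 5\right)}{y} = \frac{\left(-8\right) \left(-3\right)}{y} = \frac{24}{y}$)
$- 92 \left(g{\left(-17 \right)} + 204\right) = - 92 \left(\frac{24}{-17} + 204\right) = - 92 \left(24 \left(- \frac{1}{17}\right) + 204\right) = - 92 \left(- \frac{24}{17} + 204\right) = \left(-92\right) \frac{3444}{17} = - \frac{316848}{17}$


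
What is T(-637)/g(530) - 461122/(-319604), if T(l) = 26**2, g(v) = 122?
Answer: 68077297/9747922 ≈ 6.9838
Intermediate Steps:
T(l) = 676
T(-637)/g(530) - 461122/(-319604) = 676/122 - 461122/(-319604) = 676*(1/122) - 461122*(-1/319604) = 338/61 + 230561/159802 = 68077297/9747922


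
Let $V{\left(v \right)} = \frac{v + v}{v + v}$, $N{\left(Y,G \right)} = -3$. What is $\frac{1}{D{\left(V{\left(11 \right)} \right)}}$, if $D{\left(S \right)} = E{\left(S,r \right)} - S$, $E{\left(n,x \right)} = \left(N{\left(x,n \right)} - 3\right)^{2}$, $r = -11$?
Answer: $\frac{1}{35} \approx 0.028571$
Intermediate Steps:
$E{\left(n,x \right)} = 36$ ($E{\left(n,x \right)} = \left(-3 - 3\right)^{2} = \left(-6\right)^{2} = 36$)
$V{\left(v \right)} = 1$ ($V{\left(v \right)} = \frac{2 v}{2 v} = 2 v \frac{1}{2 v} = 1$)
$D{\left(S \right)} = 36 - S$
$\frac{1}{D{\left(V{\left(11 \right)} \right)}} = \frac{1}{36 - 1} = \frac{1}{35}$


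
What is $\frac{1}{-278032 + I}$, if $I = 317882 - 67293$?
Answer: $- \frac{1}{27443} \approx -3.6439 \cdot 10^{-5}$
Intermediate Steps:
$I = 250589$
$\frac{1}{-278032 + I} = \frac{1}{-278032 + 250589} = \frac{1}{-27443} = - \frac{1}{27443}$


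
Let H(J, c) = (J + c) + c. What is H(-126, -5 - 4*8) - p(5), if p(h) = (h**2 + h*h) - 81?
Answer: -169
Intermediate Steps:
H(J, c) = J + 2*c
p(h) = -81 + 2*h**2 (p(h) = (h**2 + h**2) - 81 = 2*h**2 - 81 = -81 + 2*h**2)
H(-126, -5 - 4*8) - p(5) = (-126 + 2*(-5 - 4*8)) - (-81 + 2*5**2) = (-126 + 2*(-5 - 32)) - (-81 + 2*25) = (-126 + 2*(-37)) - (-81 + 50) = (-126 - 74) - 1*(-31) = -200 + 31 = -169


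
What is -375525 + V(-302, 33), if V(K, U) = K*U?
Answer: -385491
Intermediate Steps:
-375525 + V(-302, 33) = -375525 - 302*33 = -375525 - 9966 = -385491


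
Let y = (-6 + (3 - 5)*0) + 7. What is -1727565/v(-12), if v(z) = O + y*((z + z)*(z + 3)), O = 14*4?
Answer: -1727565/272 ≈ -6351.3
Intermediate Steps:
y = 1 (y = (-6 - 2*0) + 7 = (-6 + 0) + 7 = -6 + 7 = 1)
O = 56
v(z) = 56 + 2*z*(3 + z) (v(z) = 56 + 1*((z + z)*(z + 3)) = 56 + 1*((2*z)*(3 + z)) = 56 + 1*(2*z*(3 + z)) = 56 + 2*z*(3 + z))
-1727565/v(-12) = -1727565/(56 + 2*(-12)² + 6*(-12)) = -1727565/(56 + 2*144 - 72) = -1727565/(56 + 288 - 72) = -1727565/272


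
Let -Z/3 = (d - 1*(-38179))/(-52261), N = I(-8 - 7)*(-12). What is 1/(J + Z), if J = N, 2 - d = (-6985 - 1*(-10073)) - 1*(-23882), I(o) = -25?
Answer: 52261/15711933 ≈ 0.0033262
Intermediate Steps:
d = -26968 (d = 2 - ((-6985 - 1*(-10073)) - 1*(-23882)) = 2 - ((-6985 + 10073) + 23882) = 2 - (3088 + 23882) = 2 - 1*26970 = 2 - 26970 = -26968)
N = 300 (N = -25*(-12) = 300)
J = 300
Z = 33633/52261 (Z = -3*(-26968 - 1*(-38179))/(-52261) = -3*(-26968 + 38179)*(-1)/52261 = -33633*(-1)/52261 = -3*(-11211/52261) = 33633/52261 ≈ 0.64356)
1/(J + Z) = 1/(300 + 33633/52261) = 1/(15711933/52261) = 52261/15711933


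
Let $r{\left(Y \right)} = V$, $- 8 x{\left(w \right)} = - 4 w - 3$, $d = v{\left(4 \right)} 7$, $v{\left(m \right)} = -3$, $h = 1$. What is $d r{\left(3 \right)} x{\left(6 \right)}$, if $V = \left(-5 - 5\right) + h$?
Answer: $\frac{5103}{8} \approx 637.88$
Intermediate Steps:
$d = -21$ ($d = \left(-3\right) 7 = -21$)
$V = -9$ ($V = \left(-5 - 5\right) + 1 = -10 + 1 = -9$)
$x{\left(w \right)} = \frac{3}{8} + \frac{w}{2}$ ($x{\left(w \right)} = - \frac{- 4 w - 3}{8} = - \frac{-3 - 4 w}{8} = \frac{3}{8} + \frac{w}{2}$)
$r{\left(Y \right)} = -9$
$d r{\left(3 \right)} x{\left(6 \right)} = \left(-21\right) \left(-9\right) \left(\frac{3}{8} + \frac{1}{2} \cdot 6\right) = 189 \left(\frac{3}{8} + 3\right) = 189 \cdot \frac{27}{8} = \frac{5103}{8}$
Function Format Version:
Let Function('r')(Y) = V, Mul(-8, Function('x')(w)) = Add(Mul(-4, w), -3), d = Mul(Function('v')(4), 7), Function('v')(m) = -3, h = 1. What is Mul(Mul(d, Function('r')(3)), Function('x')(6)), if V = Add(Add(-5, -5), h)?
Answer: Rational(5103, 8) ≈ 637.88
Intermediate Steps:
d = -21 (d = Mul(-3, 7) = -21)
V = -9 (V = Add(Add(-5, -5), 1) = Add(-10, 1) = -9)
Function('x')(w) = Add(Rational(3, 8), Mul(Rational(1, 2), w)) (Function('x')(w) = Mul(Rational(-1, 8), Add(Mul(-4, w), -3)) = Mul(Rational(-1, 8), Add(-3, Mul(-4, w))) = Add(Rational(3, 8), Mul(Rational(1, 2), w)))
Function('r')(Y) = -9
Mul(Mul(d, Function('r')(3)), Function('x')(6)) = Mul(Mul(-21, -9), Add(Rational(3, 8), Mul(Rational(1, 2), 6))) = Mul(189, Add(Rational(3, 8), 3)) = Mul(189, Rational(27, 8)) = Rational(5103, 8)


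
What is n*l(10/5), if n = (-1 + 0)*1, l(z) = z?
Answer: -2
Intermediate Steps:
n = -1 (n = -1*1 = -1)
n*l(10/5) = -10/5 = -1*2 = -2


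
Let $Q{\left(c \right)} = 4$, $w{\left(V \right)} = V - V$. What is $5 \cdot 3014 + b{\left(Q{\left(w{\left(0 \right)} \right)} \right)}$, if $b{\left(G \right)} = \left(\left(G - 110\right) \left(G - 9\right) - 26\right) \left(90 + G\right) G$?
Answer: $204574$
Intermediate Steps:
$w{\left(V \right)} = 0$
$b{\left(G \right)} = G \left(-26 + \left(-110 + G\right) \left(-9 + G\right)\right) \left(90 + G\right)$ ($b{\left(G \right)} = \left(\left(-110 + G\right) \left(-9 + G\right) - 26\right) \left(90 + G\right) G = \left(-26 + \left(-110 + G\right) \left(-9 + G\right)\right) \left(90 + G\right) G = G \left(-26 + \left(-110 + G\right) \left(-9 + G\right)\right) \left(90 + G\right)$)
$5 \cdot 3014 + b{\left(Q{\left(w{\left(0 \right)} \right)} \right)} = 5 \cdot 3014 + 4 \left(86760 + 4^{3} - 38984 - 29 \cdot 4^{2}\right) = 15070 + 4 \left(86760 + 64 - 38984 - 464\right) = 15070 + 4 \cdot 47376 = 15070 + 189504 = 204574$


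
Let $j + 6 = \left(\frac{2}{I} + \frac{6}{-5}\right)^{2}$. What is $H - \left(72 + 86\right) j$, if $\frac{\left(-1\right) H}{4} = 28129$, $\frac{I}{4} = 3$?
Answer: $- \frac{50281519}{450} \approx -1.1174 \cdot 10^{5}$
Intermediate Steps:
$I = 12$ ($I = 4 \cdot 3 = 12$)
$H = -112516$ ($H = \left(-4\right) 28129 = -112516$)
$j = - \frac{4439}{900}$ ($j = -6 + \left(\frac{2}{12} + \frac{6}{-5}\right)^{2} = -6 + \left(2 \cdot \frac{1}{12} + 6 \left(- \frac{1}{5}\right)\right)^{2} = -6 + \left(\frac{1}{6} - \frac{6}{5}\right)^{2} = -6 + \left(- \frac{31}{30}\right)^{2} = -6 + \frac{961}{900} = - \frac{4439}{900} \approx -4.9322$)
$H - \left(72 + 86\right) j = -112516 - \left(72 + 86\right) \left(- \frac{4439}{900}\right) = -112516 - 158 \left(- \frac{4439}{900}\right) = -112516 - - \frac{350681}{450} = -112516 + \frac{350681}{450} = - \frac{50281519}{450}$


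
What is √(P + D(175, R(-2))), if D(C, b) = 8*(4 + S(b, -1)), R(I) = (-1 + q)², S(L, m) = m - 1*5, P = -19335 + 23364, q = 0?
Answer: √4013 ≈ 63.348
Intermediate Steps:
P = 4029
S(L, m) = -5 + m (S(L, m) = m - 5 = -5 + m)
R(I) = 1 (R(I) = (-1 + 0)² = (-1)² = 1)
D(C, b) = -16 (D(C, b) = 8*(4 + (-5 - 1)) = 8*(4 - 6) = 8*(-2) = -16)
√(P + D(175, R(-2))) = √(4029 - 16) = √4013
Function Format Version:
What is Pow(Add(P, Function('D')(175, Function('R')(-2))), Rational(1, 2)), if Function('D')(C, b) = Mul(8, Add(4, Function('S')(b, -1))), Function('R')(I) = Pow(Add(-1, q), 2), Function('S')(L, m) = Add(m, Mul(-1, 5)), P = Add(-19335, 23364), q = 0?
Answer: Pow(4013, Rational(1, 2)) ≈ 63.348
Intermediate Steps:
P = 4029
Function('S')(L, m) = Add(-5, m) (Function('S')(L, m) = Add(m, -5) = Add(-5, m))
Function('R')(I) = 1 (Function('R')(I) = Pow(Add(-1, 0), 2) = Pow(-1, 2) = 1)
Function('D')(C, b) = -16 (Function('D')(C, b) = Mul(8, Add(4, Add(-5, -1))) = Mul(8, Add(4, -6)) = Mul(8, -2) = -16)
Pow(Add(P, Function('D')(175, Function('R')(-2))), Rational(1, 2)) = Pow(Add(4029, -16), Rational(1, 2)) = Pow(4013, Rational(1, 2))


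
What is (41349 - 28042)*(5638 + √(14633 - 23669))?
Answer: 75024866 + 79842*I*√251 ≈ 7.5025e+7 + 1.2649e+6*I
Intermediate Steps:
(41349 - 28042)*(5638 + √(14633 - 23669)) = 13307*(5638 + √(-9036)) = 13307*(5638 + 6*I*√251) = 75024866 + 79842*I*√251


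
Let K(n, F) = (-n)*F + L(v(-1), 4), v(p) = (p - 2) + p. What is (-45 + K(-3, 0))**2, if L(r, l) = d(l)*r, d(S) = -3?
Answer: 1089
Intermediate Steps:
v(p) = -2 + 2*p (v(p) = (-2 + p) + p = -2 + 2*p)
L(r, l) = -3*r
K(n, F) = 12 - F*n (K(n, F) = (-n)*F - 3*(-2 + 2*(-1)) = -F*n - 3*(-2 - 2) = -F*n - 3*(-4) = -F*n + 12 = 12 - F*n)
(-45 + K(-3, 0))**2 = (-45 + (12 - 1*0*(-3)))**2 = (-45 + (12 + 0))**2 = (-45 + 12)**2 = (-33)**2 = 1089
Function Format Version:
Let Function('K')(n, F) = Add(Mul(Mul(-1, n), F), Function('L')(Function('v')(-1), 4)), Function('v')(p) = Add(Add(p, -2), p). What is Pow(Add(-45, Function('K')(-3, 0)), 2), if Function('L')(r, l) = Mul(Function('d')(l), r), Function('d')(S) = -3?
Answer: 1089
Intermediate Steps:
Function('v')(p) = Add(-2, Mul(2, p)) (Function('v')(p) = Add(Add(-2, p), p) = Add(-2, Mul(2, p)))
Function('L')(r, l) = Mul(-3, r)
Function('K')(n, F) = Add(12, Mul(-1, F, n)) (Function('K')(n, F) = Add(Mul(Mul(-1, n), F), Mul(-3, Add(-2, Mul(2, -1)))) = Add(Mul(-1, F, n), Mul(-3, Add(-2, -2))) = Add(Mul(-1, F, n), Mul(-3, -4)) = Add(Mul(-1, F, n), 12) = Add(12, Mul(-1, F, n)))
Pow(Add(-45, Function('K')(-3, 0)), 2) = Pow(Add(-45, Add(12, Mul(-1, 0, -3))), 2) = Pow(Add(-45, Add(12, 0)), 2) = Pow(Add(-45, 12), 2) = Pow(-33, 2) = 1089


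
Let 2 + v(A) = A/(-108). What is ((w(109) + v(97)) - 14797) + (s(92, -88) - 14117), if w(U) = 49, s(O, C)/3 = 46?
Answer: -3102829/108 ≈ -28730.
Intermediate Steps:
s(O, C) = 138 (s(O, C) = 3*46 = 138)
v(A) = -2 - A/108 (v(A) = -2 + A/(-108) = -2 + A*(-1/108) = -2 - A/108)
((w(109) + v(97)) - 14797) + (s(92, -88) - 14117) = ((49 + (-2 - 1/108*97)) - 14797) + (138 - 14117) = ((49 + (-2 - 97/108)) - 14797) - 13979 = ((49 - 313/108) - 14797) - 13979 = (4979/108 - 14797) - 13979 = -1593097/108 - 13979 = -3102829/108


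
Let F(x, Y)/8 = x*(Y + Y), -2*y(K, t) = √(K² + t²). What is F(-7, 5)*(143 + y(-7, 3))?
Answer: -80080 + 280*√58 ≈ -77948.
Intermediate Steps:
y(K, t) = -√(K² + t²)/2
F(x, Y) = 16*Y*x (F(x, Y) = 8*(x*(Y + Y)) = 8*(x*(2*Y)) = 8*(2*Y*x) = 16*Y*x)
F(-7, 5)*(143 + y(-7, 3)) = (16*5*(-7))*(143 - √((-7)² + 3²)/2) = -560*(143 - √(49 + 9)/2) = -560*(143 - √58/2) = -80080 + 280*√58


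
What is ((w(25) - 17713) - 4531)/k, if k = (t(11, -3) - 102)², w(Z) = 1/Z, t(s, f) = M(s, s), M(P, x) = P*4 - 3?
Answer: -556099/93025 ≈ -5.9780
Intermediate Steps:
M(P, x) = -3 + 4*P (M(P, x) = 4*P - 3 = -3 + 4*P)
t(s, f) = -3 + 4*s
k = 3721 (k = ((-3 + 4*11) - 102)² = ((-3 + 44) - 102)² = (41 - 102)² = (-61)² = 3721)
((w(25) - 17713) - 4531)/k = ((1/25 - 17713) - 4531)/3721 = ((1/25 - 17713) - 4531)*(1/3721) = (-442824/25 - 4531)*(1/3721) = -556099/25*1/3721 = -556099/93025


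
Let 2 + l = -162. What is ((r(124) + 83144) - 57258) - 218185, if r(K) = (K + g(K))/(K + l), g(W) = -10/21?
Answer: -80766877/420 ≈ -1.9230e+5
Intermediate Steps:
g(W) = -10/21 (g(W) = -10*1/21 = -10/21)
l = -164 (l = -2 - 162 = -164)
r(K) = (-10/21 + K)/(-164 + K) (r(K) = (K - 10/21)/(K - 164) = (-10/21 + K)/(-164 + K))
((r(124) + 83144) - 57258) - 218185 = (((-10/21 + 124)/(-164 + 124) + 83144) - 57258) - 218185 = (((2594/21)/(-40) + 83144) - 57258) - 218185 = ((-1/40*2594/21 + 83144) - 57258) - 218185 = ((-1297/420 + 83144) - 57258) - 218185 = (34919183/420 - 57258) - 218185 = 10870823/420 - 218185 = -80766877/420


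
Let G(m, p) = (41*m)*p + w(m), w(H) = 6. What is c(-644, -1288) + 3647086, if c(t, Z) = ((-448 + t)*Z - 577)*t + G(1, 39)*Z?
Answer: -903831990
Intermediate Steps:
G(m, p) = 6 + 41*m*p (G(m, p) = (41*m)*p + 6 = 41*m*p + 6 = 6 + 41*m*p)
c(t, Z) = 1605*Z + t*(-577 + Z*(-448 + t)) (c(t, Z) = ((-448 + t)*Z - 577)*t + (6 + 41*1*39)*Z = (Z*(-448 + t) - 577)*t + (6 + 1599)*Z = (-577 + Z*(-448 + t))*t + 1605*Z = t*(-577 + Z*(-448 + t)) + 1605*Z = 1605*Z + t*(-577 + Z*(-448 + t)))
c(-644, -1288) + 3647086 = (-577*(-644) + 1605*(-1288) - 1288*(-644)**2 - 448*(-1288)*(-644)) + 3647086 = (371588 - 2067240 - 1288*414736 - 371603456) + 3647086 = (371588 - 2067240 - 534179968 - 371603456) + 3647086 = -907479076 + 3647086 = -903831990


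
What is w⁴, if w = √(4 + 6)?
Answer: 100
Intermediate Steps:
w = √10 ≈ 3.1623
w⁴ = (√10)⁴ = 100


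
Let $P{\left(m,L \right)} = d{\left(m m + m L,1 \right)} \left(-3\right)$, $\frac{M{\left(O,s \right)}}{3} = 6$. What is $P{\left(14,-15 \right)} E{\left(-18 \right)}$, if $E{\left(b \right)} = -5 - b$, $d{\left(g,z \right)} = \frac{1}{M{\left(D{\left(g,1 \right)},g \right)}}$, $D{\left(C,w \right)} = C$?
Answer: $- \frac{13}{6} \approx -2.1667$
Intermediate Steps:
$M{\left(O,s \right)} = 18$ ($M{\left(O,s \right)} = 3 \cdot 6 = 18$)
$d{\left(g,z \right)} = \frac{1}{18}$
$P{\left(m,L \right)} = - \frac{1}{6}$ ($P{\left(m,L \right)} = \frac{1}{18} \left(-3\right) = - \frac{1}{6}$)
$P{\left(14,-15 \right)} E{\left(-18 \right)} = - \frac{-5 - -18}{6} = - \frac{-5 + 18}{6} = \left(- \frac{1}{6}\right) 13 = - \frac{13}{6}$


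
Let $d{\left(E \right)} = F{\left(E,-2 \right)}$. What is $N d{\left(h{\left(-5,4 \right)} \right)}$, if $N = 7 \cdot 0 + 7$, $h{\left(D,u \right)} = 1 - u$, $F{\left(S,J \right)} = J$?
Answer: $-14$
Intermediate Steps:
$d{\left(E \right)} = -2$
$N = 7$ ($N = 0 + 7 = 7$)
$N d{\left(h{\left(-5,4 \right)} \right)} = 7 \left(-2\right) = -14$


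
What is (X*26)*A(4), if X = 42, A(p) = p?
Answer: 4368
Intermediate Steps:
(X*26)*A(4) = (42*26)*4 = 1092*4 = 4368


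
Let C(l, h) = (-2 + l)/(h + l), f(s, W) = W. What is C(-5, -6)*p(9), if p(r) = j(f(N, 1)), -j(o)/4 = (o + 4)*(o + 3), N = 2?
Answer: -560/11 ≈ -50.909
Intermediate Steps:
j(o) = -4*(3 + o)*(4 + o) (j(o) = -4*(o + 4)*(o + 3) = -4*(4 + o)*(3 + o) = -4*(3 + o)*(4 + o))
p(r) = -80 (p(r) = -48 - 28*1 - 4*1² = -48 - 28 - 4*1 = -48 - 28 - 4 = -80)
C(l, h) = (-2 + l)/(h + l)
C(-5, -6)*p(9) = ((-2 - 5)/(-6 - 5))*(-80) = (-7/(-11))*(-80) = -1/11*(-7)*(-80) = (7/11)*(-80) = -560/11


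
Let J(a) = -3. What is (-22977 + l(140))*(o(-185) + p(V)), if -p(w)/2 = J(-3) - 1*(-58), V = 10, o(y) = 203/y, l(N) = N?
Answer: 469368861/185 ≈ 2.5371e+6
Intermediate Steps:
p(w) = -110 (p(w) = -2*(-3 - 1*(-58)) = -2*(-3 + 58) = -2*55 = -110)
(-22977 + l(140))*(o(-185) + p(V)) = (-22977 + 140)*(203/(-185) - 110) = -22837*(203*(-1/185) - 110) = -22837*(-203/185 - 110) = -22837*(-20553/185) = 469368861/185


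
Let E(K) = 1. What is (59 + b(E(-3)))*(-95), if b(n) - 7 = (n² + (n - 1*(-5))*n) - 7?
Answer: -6270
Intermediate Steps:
b(n) = n² + n*(5 + n) (b(n) = 7 + ((n² + (n - 1*(-5))*n) - 7) = 7 + ((n² + (n + 5)*n) - 7) = 7 + ((n² + (5 + n)*n) - 7) = 7 + ((n² + n*(5 + n)) - 7) = 7 + (-7 + n² + n*(5 + n)) = n² + n*(5 + n))
(59 + b(E(-3)))*(-95) = (59 + 1*(5 + 2*1))*(-95) = (59 + 1*(5 + 2))*(-95) = (59 + 1*7)*(-95) = (59 + 7)*(-95) = 66*(-95) = -6270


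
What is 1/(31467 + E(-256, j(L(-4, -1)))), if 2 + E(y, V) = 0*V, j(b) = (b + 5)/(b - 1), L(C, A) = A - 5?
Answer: 1/31465 ≈ 3.1781e-5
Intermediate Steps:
L(C, A) = -5 + A
j(b) = (5 + b)/(-1 + b)
E(y, V) = -2 (E(y, V) = -2 + 0*V = -2 + 0 = -2)
1/(31467 + E(-256, j(L(-4, -1)))) = 1/(31467 - 2) = 1/31465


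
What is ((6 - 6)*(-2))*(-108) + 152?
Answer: 152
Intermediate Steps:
((6 - 6)*(-2))*(-108) + 152 = (0*(-2))*(-108) + 152 = 0*(-108) + 152 = 0 + 152 = 152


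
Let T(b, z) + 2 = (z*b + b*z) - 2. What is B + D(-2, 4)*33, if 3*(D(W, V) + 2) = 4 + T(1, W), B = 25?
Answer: -85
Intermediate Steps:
T(b, z) = -4 + 2*b*z (T(b, z) = -2 + ((z*b + b*z) - 2) = -2 + ((b*z + b*z) - 2) = -2 + (2*b*z - 2) = -2 + (-2 + 2*b*z) = -4 + 2*b*z)
D(W, V) = -2 + 2*W/3 (D(W, V) = -2 + (4 + (-4 + 2*1*W))/3 = -2 + (4 + (-4 + 2*W))/3 = -2 + (2*W)/3 = -2 + 2*W/3)
B + D(-2, 4)*33 = 25 + (-2 + (⅔)*(-2))*33 = 25 + (-2 - 4/3)*33 = 25 - 10/3*33 = 25 - 110 = -85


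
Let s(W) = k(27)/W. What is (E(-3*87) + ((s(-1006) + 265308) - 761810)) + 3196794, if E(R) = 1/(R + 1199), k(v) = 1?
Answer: 637017784861/235907 ≈ 2.7003e+6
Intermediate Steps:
s(W) = 1/W
E(R) = 1/(1199 + R)
(E(-3*87) + ((s(-1006) + 265308) - 761810)) + 3196794 = (1/(1199 - 3*87) + ((1/(-1006) + 265308) - 761810)) + 3196794 = (1/(1199 - 261) + ((-1/1006 + 265308) - 761810)) + 3196794 = (1/938 + (266899847/1006 - 761810)) + 3196794 = (1/938 - 499481013/1006) + 3196794 = -117128297297/235907 + 3196794 = 637017784861/235907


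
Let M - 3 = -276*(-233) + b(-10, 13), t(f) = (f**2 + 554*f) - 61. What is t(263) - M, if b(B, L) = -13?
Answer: 150512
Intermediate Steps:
t(f) = -61 + f**2 + 554*f
M = 64298 (M = 3 + (-276*(-233) - 13) = 3 + (64308 - 13) = 3 + 64295 = 64298)
t(263) - M = (-61 + 263**2 + 554*263) - 1*64298 = (-61 + 69169 + 145702) - 64298 = 214810 - 64298 = 150512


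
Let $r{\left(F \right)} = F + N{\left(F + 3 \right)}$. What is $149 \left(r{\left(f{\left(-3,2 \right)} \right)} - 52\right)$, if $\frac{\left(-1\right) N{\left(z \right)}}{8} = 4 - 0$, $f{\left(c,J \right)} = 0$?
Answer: $-12516$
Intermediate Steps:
$N{\left(z \right)} = -32$ ($N{\left(z \right)} = - 8 \left(4 - 0\right) = - 8 \left(4 + 0\right) = \left(-8\right) 4 = -32$)
$r{\left(F \right)} = -32 + F$ ($r{\left(F \right)} = F - 32 = -32 + F$)
$149 \left(r{\left(f{\left(-3,2 \right)} \right)} - 52\right) = 149 \left(\left(-32 + 0\right) - 52\right) = 149 \left(-32 - 52\right) = 149 \left(-84\right) = -12516$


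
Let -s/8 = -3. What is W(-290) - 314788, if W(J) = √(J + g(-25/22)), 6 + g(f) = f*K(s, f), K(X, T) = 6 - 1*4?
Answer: -314788 + I*√36091/11 ≈ -3.1479e+5 + 17.271*I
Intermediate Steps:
s = 24 (s = -8*(-3) = 24)
K(X, T) = 2 (K(X, T) = 6 - 4 = 2)
g(f) = -6 + 2*f (g(f) = -6 + f*2 = -6 + 2*f)
W(J) = √(-91/11 + J) (W(J) = √(J + (-6 + 2*(-25/22))) = √(J + (-6 - 25/11)) = √(J - 91/11) = √(-91/11 + J))
W(-290) - 314788 = √(-1001 + 121*(-290))/11 - 314788 = √(-1001 - 35090)/11 - 314788 = √(-36091)/11 - 314788 = (I*√36091)/11 - 314788 = I*√36091/11 - 314788 = -314788 + I*√36091/11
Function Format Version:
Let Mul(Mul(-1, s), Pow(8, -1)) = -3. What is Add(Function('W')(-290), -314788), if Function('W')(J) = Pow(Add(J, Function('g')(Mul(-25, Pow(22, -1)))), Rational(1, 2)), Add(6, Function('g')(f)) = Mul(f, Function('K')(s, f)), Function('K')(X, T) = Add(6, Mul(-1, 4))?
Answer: Add(-314788, Mul(Rational(1, 11), I, Pow(36091, Rational(1, 2)))) ≈ Add(-3.1479e+5, Mul(17.271, I))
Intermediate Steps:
s = 24 (s = Mul(-8, -3) = 24)
Function('K')(X, T) = 2 (Function('K')(X, T) = Add(6, -4) = 2)
Function('g')(f) = Add(-6, Mul(2, f)) (Function('g')(f) = Add(-6, Mul(f, 2)) = Add(-6, Mul(2, f)))
Function('W')(J) = Pow(Add(Rational(-91, 11), J), Rational(1, 2)) (Function('W')(J) = Pow(Add(J, Add(-6, Mul(2, Mul(-25, Pow(22, -1))))), Rational(1, 2)) = Pow(Add(J, Add(-6, Mul(2, Mul(-25, Rational(1, 22))))), Rational(1, 2)) = Pow(Add(J, Add(-6, Mul(2, Rational(-25, 22)))), Rational(1, 2)) = Pow(Add(J, Add(-6, Rational(-25, 11))), Rational(1, 2)) = Pow(Add(J, Rational(-91, 11)), Rational(1, 2)) = Pow(Add(Rational(-91, 11), J), Rational(1, 2)))
Add(Function('W')(-290), -314788) = Add(Mul(Rational(1, 11), Pow(Add(-1001, Mul(121, -290)), Rational(1, 2))), -314788) = Add(Mul(Rational(1, 11), Pow(Add(-1001, -35090), Rational(1, 2))), -314788) = Add(Mul(Rational(1, 11), Pow(-36091, Rational(1, 2))), -314788) = Add(Mul(Rational(1, 11), Mul(I, Pow(36091, Rational(1, 2)))), -314788) = Add(Mul(Rational(1, 11), I, Pow(36091, Rational(1, 2))), -314788) = Add(-314788, Mul(Rational(1, 11), I, Pow(36091, Rational(1, 2))))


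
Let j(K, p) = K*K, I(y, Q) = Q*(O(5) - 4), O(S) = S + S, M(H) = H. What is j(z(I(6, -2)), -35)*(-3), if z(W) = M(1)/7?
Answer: -3/49 ≈ -0.061224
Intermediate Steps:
O(S) = 2*S
I(y, Q) = 6*Q (I(y, Q) = Q*(2*5 - 4) = Q*(10 - 4) = Q*6 = 6*Q)
z(W) = 1/7
j(K, p) = K**2
j(z(I(6, -2)), -35)*(-3) = (1/7)**2*(-3) = (1/49)*(-3) = -3/49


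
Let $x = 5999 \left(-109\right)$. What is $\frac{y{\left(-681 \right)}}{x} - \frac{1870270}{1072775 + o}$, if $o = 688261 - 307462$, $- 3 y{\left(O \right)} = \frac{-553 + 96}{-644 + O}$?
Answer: $- \frac{2430618199991216}{1889076925912575} \approx -1.2867$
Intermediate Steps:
$y{\left(O \right)} = \frac{457}{3 \left(-644 + O\right)}$ ($y{\left(O \right)} = - \frac{\left(-553 + 96\right) \frac{1}{-644 + O}}{3} = - \frac{\left(-457\right) \frac{1}{-644 + O}}{3} = \frac{457}{3 \left(-644 + O\right)}$)
$o = 380799$ ($o = 688261 - 307462 = 380799$)
$x = -653891$
$\frac{y{\left(-681 \right)}}{x} - \frac{1870270}{1072775 + o} = \frac{\frac{457}{3} \frac{1}{-644 - 681}}{-653891} - \frac{1870270}{1072775 + 380799} = \frac{457}{3 \left(-1325\right)} \left(- \frac{1}{653891}\right) - \frac{1870270}{1453574} = \frac{457}{3} \left(- \frac{1}{1325}\right) \left(- \frac{1}{653891}\right) - \frac{935135}{726787} = \left(- \frac{457}{3975}\right) \left(- \frac{1}{653891}\right) - \frac{935135}{726787} = \frac{457}{2599216725} - \frac{935135}{726787} = - \frac{2430618199991216}{1889076925912575}$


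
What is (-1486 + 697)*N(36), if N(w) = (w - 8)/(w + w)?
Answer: -1841/6 ≈ -306.83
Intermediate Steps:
N(w) = (-8 + w)/(2*w) (N(w) = (-8 + w)/((2*w)) = (-8 + w)*(1/(2*w)) = (-8 + w)/(2*w))
(-1486 + 697)*N(36) = (-1486 + 697)*((1/2)*(-8 + 36)/36) = -789*28/(2*36) = -789*7/18 = -1841/6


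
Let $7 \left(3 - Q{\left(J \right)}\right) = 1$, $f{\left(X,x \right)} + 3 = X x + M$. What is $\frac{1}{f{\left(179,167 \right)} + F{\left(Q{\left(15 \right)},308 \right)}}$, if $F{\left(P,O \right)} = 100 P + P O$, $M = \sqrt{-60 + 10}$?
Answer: $\frac{152173}{4725841455} - \frac{49 i \sqrt{2}}{9451682910} \approx 3.22 \cdot 10^{-5} - 7.3317 \cdot 10^{-9} i$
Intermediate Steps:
$M = 5 i \sqrt{2}$ ($M = \sqrt{-50} = 5 i \sqrt{2} \approx 7.0711 i$)
$f{\left(X,x \right)} = -3 + X x + 5 i \sqrt{2}$ ($f{\left(X,x \right)} = -3 + \left(X x + 5 i \sqrt{2}\right) = -3 + X x + 5 i \sqrt{2}$)
$Q{\left(J \right)} = \frac{20}{7}$ ($Q{\left(J \right)} = 3 - \frac{1}{7} = \frac{20}{7}$)
$F{\left(P,O \right)} = 100 P + O P$
$\frac{1}{f{\left(179,167 \right)} + F{\left(Q{\left(15 \right)},308 \right)}} = \frac{1}{\left(-3 + 179 \cdot 167 + 5 i \sqrt{2}\right) + \frac{20 \left(100 + 308\right)}{7}} = \frac{1}{\left(-3 + 29893 + 5 i \sqrt{2}\right) + \frac{20}{7} \cdot 408} = \frac{1}{\left(29890 + 5 i \sqrt{2}\right) + \frac{8160}{7}} = \frac{1}{\frac{217390}{7} + 5 i \sqrt{2}}$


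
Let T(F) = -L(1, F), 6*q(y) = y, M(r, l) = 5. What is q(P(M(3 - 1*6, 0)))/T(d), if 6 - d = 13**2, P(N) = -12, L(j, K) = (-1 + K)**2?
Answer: 1/13448 ≈ 7.4361e-5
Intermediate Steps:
q(y) = y/6
d = -163 (d = 6 - 1*13**2 = 6 - 1*169 = 6 - 169 = -163)
T(F) = -(-1 + F)**2
q(P(M(3 - 1*6, 0)))/T(d) = ((1/6)*(-12))/((-(-1 - 163)**2)) = -2/((-1*(-164)**2)) = -2/((-1*26896)) = -2/(-26896) = -2*(-1/26896) = 1/13448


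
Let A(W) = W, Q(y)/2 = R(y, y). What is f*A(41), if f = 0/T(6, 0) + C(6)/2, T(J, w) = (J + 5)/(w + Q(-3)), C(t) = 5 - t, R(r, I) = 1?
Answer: -41/2 ≈ -20.500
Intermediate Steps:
Q(y) = 2 (Q(y) = 2*1 = 2)
T(J, w) = (5 + J)/(2 + w) (T(J, w) = (J + 5)/(w + 2) = (5 + J)/(2 + w))
f = -1/2 (f = 0/(((5 + 6)/(2 + 0))) + (5 - 1*6)/2 = 0/((11/2)) + (5 - 6)*(1/2) = 0/(((1/2)*11)) - 1*1/2 = 0/(11/2) - 1/2 = 0*(2/11) - 1/2 = 0 - 1/2 = -1/2 ≈ -0.50000)
f*A(41) = -1/2*41 = -41/2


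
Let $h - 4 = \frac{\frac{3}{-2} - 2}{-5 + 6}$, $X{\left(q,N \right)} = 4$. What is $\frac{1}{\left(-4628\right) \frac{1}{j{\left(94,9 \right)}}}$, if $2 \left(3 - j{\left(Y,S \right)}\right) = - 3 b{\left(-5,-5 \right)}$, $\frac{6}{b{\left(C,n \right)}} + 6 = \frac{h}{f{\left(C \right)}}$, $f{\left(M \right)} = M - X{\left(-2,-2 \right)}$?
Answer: $- \frac{165}{504452} \approx -0.00032709$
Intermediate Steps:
$f{\left(M \right)} = -4 + M$ ($f{\left(M \right)} = M - 4 = -4 + M$)
$h = \frac{1}{2}$ ($h = 4 + \frac{\frac{3}{-2} - 2}{-5 + 6} = 4 + \frac{3 \left(- \frac{1}{2}\right) - 2}{1} = 4 + \left(- \frac{3}{2} - 2\right) 1 = 4 - \frac{7}{2} = \frac{1}{2} \approx 0.5$)
$b{\left(C,n \right)} = \frac{6}{-6 + \frac{1}{2 \left(-4 + C\right)}}$
$j{\left(Y,S \right)} = \frac{165}{109}$ ($j{\left(Y,S \right)} = 3 - \frac{\left(-3\right) \frac{12 \left(4 - -5\right)}{-49 + 12 \left(-5\right)}}{2} = 3 - \frac{\left(-3\right) \frac{12 \left(4 + 5\right)}{-49 - 60}}{2} = 3 - \frac{\left(-3\right) 12 \frac{1}{-109} \cdot 9}{2} = 3 - \frac{\left(-3\right) 12 \left(- \frac{1}{109}\right) 9}{2} = 3 - \frac{\left(-3\right) \left(- \frac{108}{109}\right)}{2} = 3 - \frac{162}{109} = \frac{165}{109}$)
$\frac{1}{\left(-4628\right) \frac{1}{j{\left(94,9 \right)}}} = \frac{1}{\left(-4628\right) \frac{1}{\frac{165}{109}}} = \frac{1}{\left(-4628\right) \frac{109}{165}} = \frac{1}{- \frac{504452}{165}} = - \frac{165}{504452}$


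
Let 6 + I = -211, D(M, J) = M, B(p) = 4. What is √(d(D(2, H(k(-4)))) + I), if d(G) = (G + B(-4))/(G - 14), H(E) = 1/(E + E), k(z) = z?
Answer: I*√870/2 ≈ 14.748*I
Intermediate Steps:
H(E) = 1/(2*E)
d(G) = (4 + G)/(-14 + G) (d(G) = (G + 4)/(G - 14) = (4 + G)/(-14 + G))
I = -217 (I = -6 - 211 = -217)
√(d(D(2, H(k(-4)))) + I) = √((4 + 2)/(-14 + 2) - 217) = √(6/(-12) - 217) = √(-1/12*6 - 217) = √(-½ - 217) = √(-435/2) = I*√870/2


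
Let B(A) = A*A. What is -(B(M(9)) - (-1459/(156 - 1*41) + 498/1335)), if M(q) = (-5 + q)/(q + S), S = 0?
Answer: -10372433/829035 ≈ -12.511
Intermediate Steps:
M(q) = (-5 + q)/q (M(q) = (-5 + q)/(q + 0) = (-5 + q)/q)
B(A) = A**2
-(B(M(9)) - (-1459/(156 - 1*41) + 498/1335)) = -(((-5 + 9)/9)**2 - (-1459/(156 - 1*41) + 498/1335)) = -(((1/9)*4)**2 - (-1459/(156 - 41) + 498*(1/1335))) = -((4/9)**2 - (-1459/115 + 166/445)) = -(16/81 - (-1459*1/115 + 166/445)) = -(16/81 - (-1459/115 + 166/445)) = -(16/81 - 1*(-126033/10235)) = -(16/81 + 126033/10235) = -1*10372433/829035 = -10372433/829035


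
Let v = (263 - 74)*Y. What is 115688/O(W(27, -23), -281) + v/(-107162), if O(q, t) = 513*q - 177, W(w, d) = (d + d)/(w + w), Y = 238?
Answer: -3106244101/16449367 ≈ -188.84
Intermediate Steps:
W(w, d) = d/w (W(w, d) = (2*d)/((2*w)) = (2*d)*(1/(2*w)) = d/w)
v = 44982 (v = (263 - 74)*238 = 189*238 = 44982)
O(q, t) = -177 + 513*q
115688/O(W(27, -23), -281) + v/(-107162) = 115688/(-177 + 513*(-23/27)) + 44982/(-107162) = 115688/(-177 + 513*(-23*1/27)) + 44982*(-1/107162) = 115688/(-177 + 513*(-23/27)) - 22491/53581 = 115688/(-177 - 437) - 22491/53581 = 115688/(-614) - 22491/53581 = 115688*(-1/614) - 22491/53581 = -57844/307 - 22491/53581 = -3106244101/16449367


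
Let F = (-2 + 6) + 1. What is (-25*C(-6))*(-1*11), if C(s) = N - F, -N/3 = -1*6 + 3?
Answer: 1100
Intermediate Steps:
F = 5 (F = 4 + 1 = 5)
N = 9 (N = -3*(-1*6 + 3) = -3*(-6 + 3) = -3*(-3) = 9)
C(s) = 4 (C(s) = 9 - 1*5 = 9 - 5 = 4)
(-25*C(-6))*(-1*11) = (-25*4)*(-1*11) = -100*(-11) = 1100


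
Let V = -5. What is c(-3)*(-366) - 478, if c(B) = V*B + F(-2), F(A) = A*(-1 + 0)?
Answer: -6700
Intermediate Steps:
F(A) = -A (F(A) = A*(-1) = -A)
c(B) = 2 - 5*B (c(B) = -5*B - 1*(-2) = -5*B + 2 = 2 - 5*B)
c(-3)*(-366) - 478 = (2 - 5*(-3))*(-366) - 478 = (2 + 15)*(-366) - 478 = 17*(-366) - 478 = -6222 - 478 = -6700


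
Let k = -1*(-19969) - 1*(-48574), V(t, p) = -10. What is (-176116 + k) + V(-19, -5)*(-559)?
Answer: -101983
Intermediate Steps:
k = 68543 (k = 19969 + 48574 = 68543)
(-176116 + k) + V(-19, -5)*(-559) = (-176116 + 68543) - 10*(-559) = -107573 + 5590 = -101983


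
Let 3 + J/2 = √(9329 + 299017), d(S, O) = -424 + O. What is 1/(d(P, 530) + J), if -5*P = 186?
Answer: -25/305846 + √308346/611692 ≈ 0.00082605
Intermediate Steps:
P = -186/5 (P = -⅕*186 = -186/5 ≈ -37.200)
J = -6 + 2*√308346 (J = -6 + 2*√(9329 + 299017) = -6 + 2*√308346 ≈ 1104.6)
1/(d(P, 530) + J) = 1/((-424 + 530) + (-6 + 2*√308346)) = 1/(106 + (-6 + 2*√308346)) = 1/(100 + 2*√308346)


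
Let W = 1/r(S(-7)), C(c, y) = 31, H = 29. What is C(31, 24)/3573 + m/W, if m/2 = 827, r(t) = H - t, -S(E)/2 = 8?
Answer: 265938421/3573 ≈ 74430.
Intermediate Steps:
S(E) = -16 (S(E) = -2*8 = -16)
r(t) = 29 - t
m = 1654 (m = 2*827 = 1654)
W = 1/45 (W = 1/(29 - 1*(-16)) = 1/(29 + 16) = 1/45 ≈ 0.022222)
C(31, 24)/3573 + m/W = 31/3573 + 1654/(1/45) = 31*(1/3573) + 1654*45 = 31/3573 + 74430 = 265938421/3573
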